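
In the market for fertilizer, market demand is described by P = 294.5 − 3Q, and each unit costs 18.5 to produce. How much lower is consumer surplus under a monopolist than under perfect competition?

Consumer surplus falls by 9522

Perfect competition: P = MC = 18.5, so 294.5 − 3Q = 18.5 and Q = 92.
CS = ½·(294.5 − 18.5)·92 = 12696.
Monopoly sets MR = MC: 294.5 − 6Q = 18.5 ⇒ Q = 46, P = 294.5 − 3·46 = 156.5.
CS = ½·(294.5 − 156.5)·46 = 3174.
Change in consumer surplus: 3174 − 12696 = −9522.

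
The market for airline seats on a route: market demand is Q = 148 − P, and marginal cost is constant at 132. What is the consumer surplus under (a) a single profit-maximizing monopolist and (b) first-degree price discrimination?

Monopoly: CS = 32; Perfect PD: CS = 0

Inverting demand: P = 148 − Q.
A monopolist chooses Q where MR = MC. MR = 148 − 2Q; setting this equal to 132 gives Q = 8 and P = 140.
CS = ½·(148 − 140)·8 = 32.
A perfectly discriminating monopolist sells every unit with P(Q) ≥ MC(Q), so output equals the competitive quantity Q = 16. Each buyer pays their reservation price, so CS = 0 and the firm captures all surplus.
CS = 0.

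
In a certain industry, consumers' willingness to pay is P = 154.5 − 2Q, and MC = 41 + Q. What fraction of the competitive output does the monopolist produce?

Q_m/Q_c = 0.6

Monopoly sets MR = MC: 154.5 − 4Q = 41 + Q ⇒ Q = 22.7, P = 154.5 − 2·22.7 = 109.1.
Under competition P = MC: 154.5 − 2Q = 41 + Q ⇒ Q = 227/6, P = 473/6.
Ratio Q_m/Q_c = 22.7/(227/6) = 0.6.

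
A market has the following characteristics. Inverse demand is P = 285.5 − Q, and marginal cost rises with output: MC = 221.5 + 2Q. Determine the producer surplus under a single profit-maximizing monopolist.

PS = 512

Monopoly sets MR = MC: 285.5 − 2Q = 221.5 + 2Q ⇒ Q = 16, P = 285.5 − 16 = 269.5.
PS = P·Q − VC(Q) = 269.5·16 − (221.5·16 + ½·2·16²) = 512.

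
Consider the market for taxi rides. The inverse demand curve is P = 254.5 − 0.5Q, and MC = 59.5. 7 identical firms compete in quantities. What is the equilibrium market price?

Cournot with 7 identical firms: the symmetric best-response condition is 254.5 − 4q = 59.5. Each firm produces q = 48.75, total output Q = 341.25, price P = 83.875.

P = 83.875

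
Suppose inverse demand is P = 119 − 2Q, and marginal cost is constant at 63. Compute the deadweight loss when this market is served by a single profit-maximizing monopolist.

Under competition P = MC = 63, so Q = (119 − 63)/2 = 28.
The monopolist equates marginal revenue to marginal cost: 119 − 4Q = 63, so Q = 14. From demand, P = 91.
DWL is the triangle between Q = 14 and Q = 28: ½·(28 − 14)·(91 − 63) = 196.

DWL = 196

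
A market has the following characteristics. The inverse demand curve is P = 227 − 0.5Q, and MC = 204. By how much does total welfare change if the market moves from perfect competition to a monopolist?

Competitive firms price at marginal cost: P = 204, giving Q = 46.
CS = ½·(227 − 204)·46 = 529; PS = (204 − 204)·46 = 0; TS = 529.
The monopolist equates marginal revenue to marginal cost: 227 − Q = 204, so Q = 23. From demand, P = 215.5.
CS = ½·(227 − 215.5)·23 = 132.25; PS = (215.5 − 204)·23 = 264.5; TS = 396.75.
Change in total welfare: 396.75 − 529 = −132.25.

TS falls by 132.25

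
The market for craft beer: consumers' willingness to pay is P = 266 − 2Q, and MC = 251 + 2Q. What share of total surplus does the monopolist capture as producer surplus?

PS/TS = 0.75

The monopolist equates marginal revenue to marginal cost: 266 − 4Q = 251 + 2Q, so Q = 2.5. From demand, P = 261.
CS = ½·(266 − 261)·2.5 = 6.25.
PS = P·Q − VC(Q) = 261·2.5 − (251·2.5 + ½·2·2.5²) = 18.75.
Share captured = PS/TS = 18.75/25 = 0.75.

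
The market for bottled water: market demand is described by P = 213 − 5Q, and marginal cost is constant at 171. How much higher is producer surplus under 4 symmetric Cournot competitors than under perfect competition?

Under competition P = MC = 171, so Q = (213 − 171)/5 = 8.4.
PS = (171 − 171)·8.4 = 0.
With 4 symmetric Cournot firms, each firm's FOC gives 213 − 25q = 171, so q = 1.68, Q = 4·1.68 = 6.72, and P = 179.4.
PS = (179.4 − 171)·6.72 = 56.448.
Change in producer surplus: 56.448 − 0 = 56.448.

Producer surplus rises by 56.448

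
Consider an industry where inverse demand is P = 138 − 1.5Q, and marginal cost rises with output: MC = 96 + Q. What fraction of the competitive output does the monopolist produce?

Q_m/Q_c = 0.625

Monopoly sets MR = MC: 138 − 3Q = 96 + Q ⇒ Q = 10.5, P = 138 − 1.5·10.5 = 122.25.
Competitive equilibrium sets price equal to marginal cost: 138 − 1.5Q = 96 + Q, so Q = 16.8 and P = 112.8.
Ratio Q_m/Q_c = 10.5/16.8 = 0.625.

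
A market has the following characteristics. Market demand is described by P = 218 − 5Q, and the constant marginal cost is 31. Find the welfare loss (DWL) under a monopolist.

DWL = 874.225

Under competition P = MC = 31, so Q = (218 − 31)/5 = 37.4.
The monopolist equates marginal revenue to marginal cost: 218 − 10Q = 31, so Q = 18.7. From demand, P = 124.5.
DWL is the triangle between Q = 18.7 and Q = 37.4: ½·(37.4 − 18.7)·(124.5 − 31) = 874.225.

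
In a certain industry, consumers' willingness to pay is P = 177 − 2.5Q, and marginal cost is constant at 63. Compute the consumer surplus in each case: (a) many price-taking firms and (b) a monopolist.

Competitive firms price at marginal cost: P = 63, giving Q = 45.6.
CS = ½·(177 − 63)·45.6 = 2599.2.
A monopolist chooses Q where MR = MC. MR = 177 − 5Q; setting this equal to 63 gives Q = 22.8 and P = 120.
CS = ½·(177 − 120)·22.8 = 649.8.

Competition: CS = 2599.2; Monopoly: CS = 649.8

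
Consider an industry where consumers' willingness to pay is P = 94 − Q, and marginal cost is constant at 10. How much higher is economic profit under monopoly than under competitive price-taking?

Economic profit rises by 1764

Under competition P = MC = 10, so Q = (94 − 10)/1 = 84.
Profit = (10 − 10)·84 = 0.
The monopolist equates marginal revenue to marginal cost: 94 − 2Q = 10, so Q = 42. From demand, P = 52.
Profit = (52 − 10)·42 = 1764.
Change in economic profit: 1764 − 0 = 1764.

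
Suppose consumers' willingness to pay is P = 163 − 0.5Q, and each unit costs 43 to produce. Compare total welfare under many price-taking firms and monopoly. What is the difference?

Perfect competition: P = MC = 43, so 163 − 0.5Q = 43 and Q = 240.
CS = ½·(163 − 43)·240 = 14400; PS = (43 − 43)·240 = 0; TS = 14400.
A monopolist chooses Q where MR = MC. MR = 163 − Q; setting this equal to 43 gives Q = 120 and P = 103.
CS = ½·(163 − 103)·120 = 3600; PS = (103 − 43)·120 = 7200; TS = 10800.
Change in total welfare: 10800 − 14400 = −3600.

TS falls by 3600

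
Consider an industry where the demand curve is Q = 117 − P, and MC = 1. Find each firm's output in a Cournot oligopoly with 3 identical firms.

Inverting demand: P = 117 − Q.
With 3 symmetric Cournot firms, each firm's FOC gives 117 − 4q = 1, so q = 29, Q = 3·29 = 87, and P = 30.

q_i = 29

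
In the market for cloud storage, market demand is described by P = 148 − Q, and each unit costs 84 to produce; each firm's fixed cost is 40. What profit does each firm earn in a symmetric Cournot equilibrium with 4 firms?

Cournot with 4 identical firms: the symmetric best-response condition is 148 − 5q = 84. Each firm produces q = 12.8, total output Q = 51.2, price P = 96.8.
Each firm's profit = (96.8 − 84)·12.8 − 40 = 123.84.

π_i = 123.84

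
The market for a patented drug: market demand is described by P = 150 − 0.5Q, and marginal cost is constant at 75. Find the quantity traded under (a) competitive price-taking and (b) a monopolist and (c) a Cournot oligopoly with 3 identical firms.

Competition: Q = 150; Monopoly: Q = 75; Cournot: Q = 112.5

Under competition P = MC = 75, so Q = (150 − 75)/0.5 = 150.
Monopoly sets MR = MC: 150 − Q = 75 ⇒ Q = 75, P = 150 − 0.5·75 = 112.5.
Cournot with 3 identical firms: the symmetric best-response condition is 150 − 2q = 75. Each firm produces q = 37.5, total output Q = 112.5, price P = 93.75.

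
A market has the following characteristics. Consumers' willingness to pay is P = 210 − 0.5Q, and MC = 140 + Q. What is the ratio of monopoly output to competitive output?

Monopoly sets MR = MC: 210 − Q = 140 + Q ⇒ Q = 35, P = 210 − 0.5·35 = 192.5.
Competitive equilibrium sets price equal to marginal cost: 210 − 0.5Q = 140 + Q, so Q = 140/3 and P = 560/3.
Ratio Q_m/Q_c = 35/(140/3) = 0.75.

Q_m/Q_c = 0.75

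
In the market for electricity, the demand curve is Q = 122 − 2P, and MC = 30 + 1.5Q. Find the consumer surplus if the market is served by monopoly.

Inverting demand: P = 61 − 0.5Q.
A monopolist chooses Q where MR = MC. MR = 61 − Q; setting this equal to 30 + 1.5Q gives Q = 12.4 and P = 54.8.
CS = ½·(61 − 54.8)·12.4 = 38.44.

CS = 38.44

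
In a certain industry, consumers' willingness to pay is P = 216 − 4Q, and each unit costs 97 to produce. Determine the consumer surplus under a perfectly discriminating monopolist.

CS = 0

A perfectly discriminating monopolist sells every unit with P(Q) ≥ MC(Q), so output equals the competitive quantity Q = 29.75. Each buyer pays their reservation price, so CS = 0 and the firm captures all surplus.
CS = 0.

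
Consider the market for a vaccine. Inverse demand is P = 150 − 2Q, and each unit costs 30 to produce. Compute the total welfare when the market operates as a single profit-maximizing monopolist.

TS = 2700

The monopolist equates marginal revenue to marginal cost: 150 − 4Q = 30, so Q = 30. From demand, P = 90.
CS = ½·(150 − 90)·30 = 900; PS = (90 − 30)·30 = 1800; TS = 2700.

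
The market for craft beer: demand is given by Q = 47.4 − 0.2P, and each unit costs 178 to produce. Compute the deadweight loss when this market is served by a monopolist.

DWL = 87.025

Inverting demand: P = 237 − 5Q.
Competitive firms price at marginal cost: P = 178, giving Q = 11.8.
The monopolist equates marginal revenue to marginal cost: 237 − 10Q = 178, so Q = 5.9. From demand, P = 207.5.
DWL is the triangle between Q = 5.9 and Q = 11.8: ½·(11.8 − 5.9)·(207.5 − 178) = 87.025.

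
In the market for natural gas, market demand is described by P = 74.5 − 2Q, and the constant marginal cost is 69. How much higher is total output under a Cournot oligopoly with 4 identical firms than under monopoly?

Total output rises by 0.825

Monopoly sets MR = MC: 74.5 − 4Q = 69 ⇒ Q = 1.375, P = 74.5 − 2·1.375 = 71.75.
In a 4-firm Cournot equilibrium, symmetry and the first-order condition give q = (74.5 − 69)/(10) = 0.55. So Q = 2.2 and P = 70.1.
Change in total output: 2.2 − 1.375 = 0.825.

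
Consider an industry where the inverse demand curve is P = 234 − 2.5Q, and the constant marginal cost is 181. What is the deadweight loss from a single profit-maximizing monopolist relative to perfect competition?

DWL = 140.45

Competitive firms price at marginal cost: P = 181, giving Q = 21.2.
The monopolist equates marginal revenue to marginal cost: 234 − 5Q = 181, so Q = 10.6. From demand, P = 207.5.
DWL is the triangle between Q = 10.6 and Q = 21.2: ½·(21.2 − 10.6)·(207.5 − 181) = 140.45.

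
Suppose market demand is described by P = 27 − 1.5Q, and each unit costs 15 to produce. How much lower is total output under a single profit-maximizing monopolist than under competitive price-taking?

Under competition P = MC = 15, so Q = (27 − 15)/1.5 = 8.
The monopolist equates marginal revenue to marginal cost: 27 − 3Q = 15, so Q = 4. From demand, P = 21.
Change in total output: 4 − 8 = −4.

Q falls by 4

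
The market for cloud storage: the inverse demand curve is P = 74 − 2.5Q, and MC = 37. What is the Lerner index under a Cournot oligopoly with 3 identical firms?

Lerner index = 0.2

In a 3-firm Cournot equilibrium, symmetry and the first-order condition give q = (74 − 37)/(10) = 3.7. So Q = 11.1 and P = 46.25.
Lerner index = (P − MC)/P = (46.25 − 37)/46.25 = 0.2.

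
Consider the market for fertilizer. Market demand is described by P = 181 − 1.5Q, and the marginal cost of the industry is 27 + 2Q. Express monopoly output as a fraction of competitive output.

Q_m/Q_c = 0.7

The monopolist equates marginal revenue to marginal cost: 181 − 3Q = 27 + 2Q, so Q = 30.8. From demand, P = 134.8.
Under competition P = MC: 181 − 1.5Q = 27 + 2Q ⇒ Q = 44, P = 115.
Ratio Q_m/Q_c = 30.8/44 = 0.7.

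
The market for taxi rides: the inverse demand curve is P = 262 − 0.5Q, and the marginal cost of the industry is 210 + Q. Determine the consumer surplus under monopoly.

The monopolist equates marginal revenue to marginal cost: 262 − Q = 210 + Q, so Q = 26. From demand, P = 249.
CS = ½·(262 − 249)·26 = 169.

CS = 169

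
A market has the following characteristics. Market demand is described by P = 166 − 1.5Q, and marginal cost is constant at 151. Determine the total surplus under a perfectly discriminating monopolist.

TS = 75

A perfectly discriminating monopolist sells every unit with P(Q) ≥ MC(Q), so output equals the competitive quantity Q = 10. Each buyer pays their reservation price, so CS = 0 and the firm captures all surplus.
TS = 75 (equal to competitive TS).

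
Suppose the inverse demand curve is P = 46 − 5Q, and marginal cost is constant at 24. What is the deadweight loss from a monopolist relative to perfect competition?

DWL = 12.1

Perfect competition: P = MC = 24, so 46 − 5Q = 24 and Q = 4.4.
The monopolist equates marginal revenue to marginal cost: 46 − 10Q = 24, so Q = 2.2. From demand, P = 35.
DWL is the triangle between Q = 2.2 and Q = 4.4: ½·(4.4 − 2.2)·(35 − 24) = 12.1.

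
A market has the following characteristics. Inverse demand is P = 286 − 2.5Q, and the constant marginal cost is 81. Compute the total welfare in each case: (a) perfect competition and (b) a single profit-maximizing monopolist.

Perfect competition: P = MC = 81, so 286 − 2.5Q = 81 and Q = 82.
CS = ½·(286 − 81)·82 = 8405; PS = (81 − 81)·82 = 0; TS = 8405.
The monopolist equates marginal revenue to marginal cost: 286 − 5Q = 81, so Q = 41. From demand, P = 183.5.
CS = ½·(286 − 183.5)·41 = 2101.25; PS = (183.5 − 81)·41 = 4202.5; TS = 6303.75.

Competition: TS = 8405; Monopoly: TS = 6303.75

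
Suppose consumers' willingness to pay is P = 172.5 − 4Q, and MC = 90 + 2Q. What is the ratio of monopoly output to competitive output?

Q_m/Q_c = 0.6

Monopoly sets MR = MC: 172.5 − 8Q = 90 + 2Q ⇒ Q = 8.25, P = 172.5 − 4·8.25 = 139.5.
Under competition P = MC: 172.5 − 4Q = 90 + 2Q ⇒ Q = 13.75, P = 117.5.
Ratio Q_m/Q_c = 8.25/13.75 = 0.6.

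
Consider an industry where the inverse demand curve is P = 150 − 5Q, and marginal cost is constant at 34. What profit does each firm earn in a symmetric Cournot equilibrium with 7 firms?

Cournot with 7 identical firms: the symmetric best-response condition is 150 − 40q = 34. Each firm produces q = 2.9, total output Q = 20.3, price P = 48.5.
Each firm's profit = (48.5 − 34)·2.9 = 42.05.

π_i = 42.05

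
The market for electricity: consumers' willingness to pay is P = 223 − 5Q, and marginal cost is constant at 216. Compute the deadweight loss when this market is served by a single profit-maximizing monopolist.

DWL = 1.225

Under competition P = MC = 216, so Q = (223 − 216)/5 = 1.4.
A monopolist chooses Q where MR = MC. MR = 223 − 10Q; setting this equal to 216 gives Q = 0.7 and P = 219.5.
DWL is the triangle between Q = 0.7 and Q = 1.4: ½·(1.4 − 0.7)·(219.5 − 216) = 1.225.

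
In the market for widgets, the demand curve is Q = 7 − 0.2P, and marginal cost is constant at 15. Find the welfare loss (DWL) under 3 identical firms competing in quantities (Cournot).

Inverting demand: P = 35 − 5Q.
Under competition P = MC = 15, so Q = (35 − 15)/5 = 4.
Cournot with 3 identical firms: the symmetric best-response condition is 35 − 20q = 15. Each firm produces q = 1, total output Q = 3, price P = 20.
DWL is the triangle between Q = 3 and Q = 4: ½·(4 − 3)·(20 − 15) = 2.5.

DWL = 2.5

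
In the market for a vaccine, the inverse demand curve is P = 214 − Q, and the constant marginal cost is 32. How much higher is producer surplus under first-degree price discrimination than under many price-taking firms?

Producer surplus rises by 16562

Perfect competition: P = MC = 32, so 214 − Q = 32 and Q = 182.
PS = (32 − 32)·182 = 0.
With perfect price discrimination, output is the efficient level Q = 182 (where demand meets MC), but every buyer pays their willingness to pay: CS = 0 and PS = total surplus.
PS = ½·(214 − 32)·182 = 16562.
Change in producer surplus: 16562 − 0 = 16562.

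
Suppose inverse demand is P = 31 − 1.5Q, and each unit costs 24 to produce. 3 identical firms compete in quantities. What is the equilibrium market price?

Cournot with 3 identical firms: the symmetric best-response condition is 31 − 6q = 24. Each firm produces q = 7/6, total output Q = 3.5, price P = 25.75.

P = 25.75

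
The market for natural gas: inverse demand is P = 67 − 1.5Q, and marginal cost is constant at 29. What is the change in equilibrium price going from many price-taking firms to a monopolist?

P rises by 19

Competitive firms price at marginal cost: P = 29, giving Q = 76/3.
The monopolist equates marginal revenue to marginal cost: 67 − 3Q = 29, so Q = 38/3. From demand, P = 48.
Change in equilibrium price: 48 − 29 = 19.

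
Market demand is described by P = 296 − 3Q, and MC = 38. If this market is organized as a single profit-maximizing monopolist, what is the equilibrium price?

Monopoly sets MR = MC: 296 − 6Q = 38 ⇒ Q = 43, P = 296 − 3·43 = 167.

P = 167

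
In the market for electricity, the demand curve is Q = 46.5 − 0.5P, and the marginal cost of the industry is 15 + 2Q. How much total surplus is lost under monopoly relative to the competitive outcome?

DWL = 84.5

Inverting demand: P = 93 − 2Q.
Under competition P = MC: 93 − 2Q = 15 + 2Q ⇒ Q = 19.5, P = 54.
Monopoly sets MR = MC: 93 − 4Q = 15 + 2Q ⇒ Q = 13, P = 93 − 2·13 = 67.
CS = ½·(93 − 54)·19.5 = 380.25; PS = (54·19.5 − 15·19.5 − ½·2·19.5²) = 380.25; TS = 760.5.
CS = ½·(93 − 67)·13 = 169; PS = (67·13 − 15·13 − ½·2·13²) = 507; TS = 676.
DWL = 760.5 − 676 = 84.5.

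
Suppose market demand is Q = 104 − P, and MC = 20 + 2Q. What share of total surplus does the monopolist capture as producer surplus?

Inverting demand: P = 104 − Q.
The monopolist equates marginal revenue to marginal cost: 104 − 2Q = 20 + 2Q, so Q = 21. From demand, P = 83.
CS = ½·(104 − 83)·21 = 220.5.
PS = P·Q − VC(Q) = 83·21 − (20·21 + ½·2·21²) = 882.
Share captured = PS/TS = 882/1102.5 = 0.8.

PS/TS = 0.8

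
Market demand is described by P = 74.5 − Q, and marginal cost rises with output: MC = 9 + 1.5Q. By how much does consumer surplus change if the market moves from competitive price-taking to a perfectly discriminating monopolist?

Under competition P = MC: 74.5 − Q = 9 + 1.5Q ⇒ Q = 26.2, P = 48.3.
CS = ½·(74.5 − 48.3)·26.2 = 343.22.
With perfect price discrimination, output is the efficient level Q = 26.2 (where demand meets MC), but every buyer pays their willingness to pay: CS = 0 and PS = total surplus.
CS = 0.
Change in consumer surplus: 0 − 343.22 = −343.22.

Consumer surplus falls by 343.22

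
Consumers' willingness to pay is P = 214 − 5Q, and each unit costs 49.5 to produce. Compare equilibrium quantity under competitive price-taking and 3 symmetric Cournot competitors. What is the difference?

Under competition P = MC = 49.5, so Q = (214 − 49.5)/5 = 32.9.
With 3 symmetric Cournot firms, each firm's FOC gives 214 − 20q = 49.5, so q = 8.225, Q = 3·8.225 = 24.675, and P = 90.625.
Change in equilibrium quantity: 24.675 − 32.9 = −8.225.

Q falls by 8.225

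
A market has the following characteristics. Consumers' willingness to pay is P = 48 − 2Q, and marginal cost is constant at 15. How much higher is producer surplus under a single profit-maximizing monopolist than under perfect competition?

Under competition P = MC = 15, so Q = (48 − 15)/2 = 16.5.
PS = (15 − 15)·16.5 = 0.
A monopolist chooses Q where MR = MC. MR = 48 − 4Q; setting this equal to 15 gives Q = 8.25 and P = 31.5.
PS = (31.5 − 15)·8.25 = 136.125.
Change in producer surplus: 136.125 − 0 = 136.125.

Producer surplus rises by 136.125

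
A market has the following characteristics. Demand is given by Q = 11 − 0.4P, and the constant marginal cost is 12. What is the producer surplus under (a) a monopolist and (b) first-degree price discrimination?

Monopoly: PS = 24.025; Perfect PD: PS = 48.05

Inverting demand: P = 27.5 − 2.5Q.
Monopoly sets MR = MC: 27.5 − 5Q = 12 ⇒ Q = 3.1, P = 27.5 − 2.5·3.1 = 19.75.
PS = (19.75 − 12)·3.1 = 24.025.
A perfectly discriminating monopolist sells every unit with P(Q) ≥ MC(Q), so output equals the competitive quantity Q = 6.2. Each buyer pays their reservation price, so CS = 0 and the firm captures all surplus.
PS = ½·(27.5 − 12)·6.2 = 48.05.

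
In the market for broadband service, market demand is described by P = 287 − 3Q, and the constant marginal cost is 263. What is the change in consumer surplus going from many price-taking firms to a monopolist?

Under competition P = MC = 263, so Q = (287 − 263)/3 = 8.
CS = ½·(287 − 263)·8 = 96.
The monopolist equates marginal revenue to marginal cost: 287 − 6Q = 263, so Q = 4. From demand, P = 275.
CS = ½·(287 − 275)·4 = 24.
Change in consumer surplus: 24 − 96 = −72.

CS falls by 72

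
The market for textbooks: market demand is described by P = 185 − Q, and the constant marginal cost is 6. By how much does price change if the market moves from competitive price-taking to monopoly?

P rises by 89.5

Perfect competition: P = MC = 6, so 185 − Q = 6 and Q = 179.
A monopolist chooses Q where MR = MC. MR = 185 − 2Q; setting this equal to 6 gives Q = 89.5 and P = 95.5.
Change in price: 95.5 − 6 = 89.5.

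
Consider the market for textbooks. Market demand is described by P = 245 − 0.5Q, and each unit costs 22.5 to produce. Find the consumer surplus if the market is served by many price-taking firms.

Perfect competition: P = MC = 22.5, so 245 − 0.5Q = 22.5 and Q = 445.
CS = ½·(245 − 22.5)·445 = 49506.25.

CS = 49506.25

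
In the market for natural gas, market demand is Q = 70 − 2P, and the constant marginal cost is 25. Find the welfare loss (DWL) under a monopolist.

DWL = 25

Inverting demand: P = 35 − 0.5Q.
Perfect competition: P = MC = 25, so 35 − 0.5Q = 25 and Q = 20.
The monopolist equates marginal revenue to marginal cost: 35 − Q = 25, so Q = 10. From demand, P = 30.
DWL is the triangle between Q = 10 and Q = 20: ½·(20 − 10)·(30 − 25) = 25.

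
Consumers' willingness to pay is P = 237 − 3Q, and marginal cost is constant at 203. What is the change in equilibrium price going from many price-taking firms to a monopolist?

Competitive firms price at marginal cost: P = 203, giving Q = 34/3.
Monopoly sets MR = MC: 237 − 6Q = 203 ⇒ Q = 17/3, P = 237 − 3·17/3 = 220.
Change in equilibrium price: 220 − 203 = 17.

P rises by 17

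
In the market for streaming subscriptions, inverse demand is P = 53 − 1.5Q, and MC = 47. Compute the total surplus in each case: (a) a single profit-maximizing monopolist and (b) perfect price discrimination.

Monopoly sets MR = MC: 53 − 3Q = 47 ⇒ Q = 2, P = 53 − 1.5·2 = 50.
CS = ½·(53 − 50)·2 = 3; PS = (50 − 47)·2 = 6; TS = 9.
Under first-degree price discrimination the firm charges each unit its demand price and produces up to where P = MC, i.e. Q = 4. Consumer surplus is zero; producer surplus equals total surplus.
TS = 12 (equal to competitive TS).

Monopoly: TS = 9; Perfect PD: TS = 12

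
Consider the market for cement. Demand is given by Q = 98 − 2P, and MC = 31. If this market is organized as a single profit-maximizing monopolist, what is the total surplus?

TS = 243

Inverting demand: P = 49 − 0.5Q.
A monopolist chooses Q where MR = MC. MR = 49 − Q; setting this equal to 31 gives Q = 18 and P = 40.
CS = ½·(49 − 40)·18 = 81; PS = (40 − 31)·18 = 162; TS = 243.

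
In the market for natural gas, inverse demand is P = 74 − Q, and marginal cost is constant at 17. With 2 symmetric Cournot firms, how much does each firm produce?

q_i = 19

With 2 symmetric Cournot firms, each firm's FOC gives 74 − 3q = 17, so q = 19, Q = 2·19 = 38, and P = 36.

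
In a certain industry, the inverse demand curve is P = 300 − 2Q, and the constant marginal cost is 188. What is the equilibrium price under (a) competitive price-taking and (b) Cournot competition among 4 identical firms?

Competition: P = 188; Cournot: P = 210.4

Competitive firms price at marginal cost: P = 188, giving Q = 56.
Cournot with 4 identical firms: the symmetric best-response condition is 300 − 10q = 188. Each firm produces q = 11.2, total output Q = 44.8, price P = 210.4.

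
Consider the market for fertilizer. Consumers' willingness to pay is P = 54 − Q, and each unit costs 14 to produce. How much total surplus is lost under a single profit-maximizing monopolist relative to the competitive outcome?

DWL = 200

Under competition P = MC = 14, so Q = (54 − 14)/1 = 40.
The monopolist equates marginal revenue to marginal cost: 54 − 2Q = 14, so Q = 20. From demand, P = 34.
DWL is the triangle between Q = 20 and Q = 40: ½·(40 − 20)·(34 − 14) = 200.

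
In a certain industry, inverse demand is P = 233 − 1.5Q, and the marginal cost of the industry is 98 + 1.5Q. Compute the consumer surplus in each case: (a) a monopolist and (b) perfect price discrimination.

Monopoly: CS = 675; Perfect PD: CS = 0

The monopolist equates marginal revenue to marginal cost: 233 − 3Q = 98 + 1.5Q, so Q = 30. From demand, P = 188.
CS = ½·(233 − 188)·30 = 675.
A perfectly discriminating monopolist sells every unit with P(Q) ≥ MC(Q), so output equals the competitive quantity Q = 45. Each buyer pays their reservation price, so CS = 0 and the firm captures all surplus.
CS = 0.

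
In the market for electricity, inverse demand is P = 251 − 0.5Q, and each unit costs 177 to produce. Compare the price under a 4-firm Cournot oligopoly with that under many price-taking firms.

With 4 symmetric Cournot firms, each firm's FOC gives 251 − 2.5q = 177, so q = 29.6, Q = 4·29.6 = 118.4, and P = 191.8.
Competitive firms price at marginal cost: P = 177, giving Q = 148.

Cournot: P = 191.8; Competition: P = 177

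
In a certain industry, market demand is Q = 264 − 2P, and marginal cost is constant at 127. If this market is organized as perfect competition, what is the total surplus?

Inverting demand: P = 132 − 0.5Q.
Competitive firms price at marginal cost: P = 127, giving Q = 10.
CS = ½·(132 − 127)·10 = 25; PS = (127 − 127)·10 = 0; TS = 25.

TS = 25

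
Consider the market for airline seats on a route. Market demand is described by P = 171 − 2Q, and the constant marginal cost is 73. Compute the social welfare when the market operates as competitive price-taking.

TS = 2401

Perfect competition: P = MC = 73, so 171 − 2Q = 73 and Q = 49.
CS = ½·(171 − 73)·49 = 2401; PS = (73 − 73)·49 = 0; TS = 2401.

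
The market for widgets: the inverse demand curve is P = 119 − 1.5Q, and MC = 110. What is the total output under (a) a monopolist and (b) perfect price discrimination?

The monopolist equates marginal revenue to marginal cost: 119 − 3Q = 110, so Q = 3. From demand, P = 114.5.
A perfectly discriminating monopolist sells every unit with P(Q) ≥ MC(Q), so output equals the competitive quantity Q = 6. Each buyer pays their reservation price, so CS = 0 and the firm captures all surplus.

Monopoly: Q = 3; Perfect PD: Q = 6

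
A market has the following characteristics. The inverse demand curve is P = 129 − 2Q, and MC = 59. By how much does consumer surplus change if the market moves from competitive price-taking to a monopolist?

Perfect competition: P = MC = 59, so 129 − 2Q = 59 and Q = 35.
CS = ½·(129 − 59)·35 = 1225.
A monopolist chooses Q where MR = MC. MR = 129 − 4Q; setting this equal to 59 gives Q = 17.5 and P = 94.
CS = ½·(129 − 94)·17.5 = 306.25.
Change in consumer surplus: 306.25 − 1225 = −918.75.

Consumer surplus falls by 918.75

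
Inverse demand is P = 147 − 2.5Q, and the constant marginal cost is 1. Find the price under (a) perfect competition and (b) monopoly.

Competition: P = 1; Monopoly: P = 74

Perfect competition: P = MC = 1, so 147 − 2.5Q = 1 and Q = 58.4.
The monopolist equates marginal revenue to marginal cost: 147 − 5Q = 1, so Q = 29.2. From demand, P = 74.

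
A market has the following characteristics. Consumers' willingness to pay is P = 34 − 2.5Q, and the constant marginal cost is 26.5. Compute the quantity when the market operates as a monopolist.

Monopoly sets MR = MC: 34 − 5Q = 26.5 ⇒ Q = 1.5, P = 34 − 2.5·1.5 = 30.25.

Q = 1.5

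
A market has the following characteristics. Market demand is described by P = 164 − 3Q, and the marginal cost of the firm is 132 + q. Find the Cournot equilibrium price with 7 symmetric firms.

P = 137.12

Cournot with 7 identical firms: the symmetric best-response condition is 164 − 24q = 132 + q. Each firm produces q = 1.28, total output Q = 8.96, price P = 137.12.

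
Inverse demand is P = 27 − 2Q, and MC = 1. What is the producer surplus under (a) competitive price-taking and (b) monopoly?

Competition: PS = 0; Monopoly: PS = 84.5

Under competition P = MC = 1, so Q = (27 − 1)/2 = 13.
PS = (1 − 1)·13 = 0.
A monopolist chooses Q where MR = MC. MR = 27 − 4Q; setting this equal to 1 gives Q = 6.5 and P = 14.
PS = (14 − 1)·6.5 = 84.5.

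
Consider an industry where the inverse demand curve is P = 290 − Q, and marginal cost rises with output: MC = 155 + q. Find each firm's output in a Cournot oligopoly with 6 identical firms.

q_i = 16.875

Cournot with 6 identical firms: the symmetric best-response condition is 290 − 7q = 155 + q. Each firm produces q = 16.875, total output Q = 101.25, price P = 188.75.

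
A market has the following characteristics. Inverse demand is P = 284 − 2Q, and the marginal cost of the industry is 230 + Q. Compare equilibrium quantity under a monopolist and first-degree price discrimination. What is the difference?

Monopoly sets MR = MC: 284 − 4Q = 230 + Q ⇒ Q = 10.8, P = 284 − 2·10.8 = 262.4.
Under first-degree price discrimination the firm charges each unit its demand price and produces up to where P = MC, i.e. Q = 18. Consumer surplus is zero; producer surplus equals total surplus.
Change in equilibrium quantity: 18 − 10.8 = 7.2.

Q rises by 7.2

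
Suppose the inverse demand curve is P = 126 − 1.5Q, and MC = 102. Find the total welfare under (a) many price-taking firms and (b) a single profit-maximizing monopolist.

Competitive firms price at marginal cost: P = 102, giving Q = 16.
CS = ½·(126 − 102)·16 = 192; PS = (102 − 102)·16 = 0; TS = 192.
Monopoly sets MR = MC: 126 − 3Q = 102 ⇒ Q = 8, P = 126 − 1.5·8 = 114.
CS = ½·(126 − 114)·8 = 48; PS = (114 − 102)·8 = 96; TS = 144.

Competition: TS = 192; Monopoly: TS = 144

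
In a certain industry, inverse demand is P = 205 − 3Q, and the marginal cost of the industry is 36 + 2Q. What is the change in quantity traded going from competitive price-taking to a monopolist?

Quantity traded falls by 12.675

Competitive equilibrium sets price equal to marginal cost: 205 − 3Q = 36 + 2Q, so Q = 33.8 and P = 103.6.
A monopolist chooses Q where MR = MC. MR = 205 − 6Q; setting this equal to 36 + 2Q gives Q = 21.125 and P = 141.625.
Change in quantity traded: 21.125 − 33.8 = −12.675.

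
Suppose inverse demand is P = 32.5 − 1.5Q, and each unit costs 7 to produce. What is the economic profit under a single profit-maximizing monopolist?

Monopoly sets MR = MC: 32.5 − 3Q = 7 ⇒ Q = 8.5, P = 32.5 − 1.5·8.5 = 19.75.
Profit = (19.75 − 7)·8.5 = 108.375.

Profit = 108.375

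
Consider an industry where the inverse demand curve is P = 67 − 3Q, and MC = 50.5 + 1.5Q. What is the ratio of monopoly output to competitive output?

Q_m/Q_c = 0.6

The monopolist equates marginal revenue to marginal cost: 67 − 6Q = 50.5 + 1.5Q, so Q = 2.2. From demand, P = 60.4.
Competitive equilibrium sets price equal to marginal cost: 67 − 3Q = 50.5 + 1.5Q, so Q = 11/3 and P = 56.
Ratio Q_m/Q_c = 2.2/(11/3) = 0.6.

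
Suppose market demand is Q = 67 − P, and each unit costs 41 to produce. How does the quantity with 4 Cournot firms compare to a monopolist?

Inverting demand: P = 67 − Q.
With 4 symmetric Cournot firms, each firm's FOC gives 67 − 5q = 41, so q = 5.2, Q = 4·5.2 = 20.8, and P = 46.2.
A monopolist chooses Q where MR = MC. MR = 67 − 2Q; setting this equal to 41 gives Q = 13 and P = 54.

Cournot: Q = 20.8; Monopoly: Q = 13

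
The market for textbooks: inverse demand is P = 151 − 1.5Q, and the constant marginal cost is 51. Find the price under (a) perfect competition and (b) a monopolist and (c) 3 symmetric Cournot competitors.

Under competition P = MC = 51, so Q = (151 − 51)/1.5 = 200/3.
A monopolist chooses Q where MR = MC. MR = 151 − 3Q; setting this equal to 51 gives Q = 100/3 and P = 101.
With 3 symmetric Cournot firms, each firm's FOC gives 151 − 6q = 51, so q = 50/3, Q = 3·50/3 = 50, and P = 76.

Competition: P = 51; Monopoly: P = 101; Cournot: P = 76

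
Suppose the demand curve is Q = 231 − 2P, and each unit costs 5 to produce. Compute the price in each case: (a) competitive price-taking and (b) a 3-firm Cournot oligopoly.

Inverting demand: P = 115.5 − 0.5Q.
Competitive firms price at marginal cost: P = 5, giving Q = 221.
With 3 symmetric Cournot firms, each firm's FOC gives 115.5 − 2q = 5, so q = 55.25, Q = 3·55.25 = 165.75, and P = 32.625.

Competition: P = 5; Cournot: P = 32.625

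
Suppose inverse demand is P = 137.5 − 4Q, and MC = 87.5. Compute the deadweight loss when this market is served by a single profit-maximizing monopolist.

DWL = 78.125

Under competition P = MC = 87.5, so Q = (137.5 − 87.5)/4 = 12.5.
Monopoly sets MR = MC: 137.5 − 8Q = 87.5 ⇒ Q = 6.25, P = 137.5 − 4·6.25 = 112.5.
DWL is the triangle between Q = 6.25 and Q = 12.5: ½·(12.5 − 6.25)·(112.5 − 87.5) = 78.125.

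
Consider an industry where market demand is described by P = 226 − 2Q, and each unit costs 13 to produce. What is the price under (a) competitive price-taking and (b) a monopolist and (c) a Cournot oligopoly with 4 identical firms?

Competitive firms price at marginal cost: P = 13, giving Q = 106.5.
The monopolist equates marginal revenue to marginal cost: 226 − 4Q = 13, so Q = 53.25. From demand, P = 119.5.
In a 4-firm Cournot equilibrium, symmetry and the first-order condition give q = (226 − 13)/(10) = 21.3. So Q = 85.2 and P = 55.6.

Competition: P = 13; Monopoly: P = 119.5; Cournot: P = 55.6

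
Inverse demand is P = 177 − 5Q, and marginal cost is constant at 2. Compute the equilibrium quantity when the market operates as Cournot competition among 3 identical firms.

In a 3-firm Cournot equilibrium, symmetry and the first-order condition give q = (177 − 2)/(20) = 8.75. So Q = 26.25 and P = 45.75.

Q = 26.25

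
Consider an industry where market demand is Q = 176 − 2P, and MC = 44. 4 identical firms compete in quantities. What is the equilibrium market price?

P = 52.8

Inverting demand: P = 88 − 0.5Q.
With 4 symmetric Cournot firms, each firm's FOC gives 88 − 2.5q = 44, so q = 17.6, Q = 4·17.6 = 70.4, and P = 52.8.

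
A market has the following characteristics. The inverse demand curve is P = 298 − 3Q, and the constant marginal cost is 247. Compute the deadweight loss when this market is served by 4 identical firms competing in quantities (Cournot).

Under competition P = MC = 247, so Q = (298 − 247)/3 = 17.
With 4 symmetric Cournot firms, each firm's FOC gives 298 − 15q = 247, so q = 3.4, Q = 4·3.4 = 13.6, and P = 257.2.
DWL is the triangle between Q = 13.6 and Q = 17: ½·(17 − 13.6)·(257.2 − 247) = 17.34.

DWL = 17.34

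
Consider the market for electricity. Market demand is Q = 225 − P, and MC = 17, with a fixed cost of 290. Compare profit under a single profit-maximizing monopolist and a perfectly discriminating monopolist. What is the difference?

Inverting demand: P = 225 − Q.
A monopolist chooses Q where MR = MC. MR = 225 − 2Q; setting this equal to 17 gives Q = 104 and P = 121.
Profit = (121 − 17)·104 − 290 = 10526.
A perfectly discriminating monopolist sells every unit with P(Q) ≥ MC(Q), so output equals the competitive quantity Q = 208. Each buyer pays their reservation price, so CS = 0 and the firm captures all surplus.
PS equals the full surplus area, 21632. Profit = 21632 − 290 = 21342.
Change in profit: 21342 − 10526 = 10816.

π rises by 10816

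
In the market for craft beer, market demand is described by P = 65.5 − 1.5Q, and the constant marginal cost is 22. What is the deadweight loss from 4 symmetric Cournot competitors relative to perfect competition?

DWL = 25.23

Competitive firms price at marginal cost: P = 22, giving Q = 29.
Cournot with 4 identical firms: the symmetric best-response condition is 65.5 − 7.5q = 22. Each firm produces q = 5.8, total output Q = 23.2, price P = 30.7.
DWL is the triangle between Q = 23.2 and Q = 29: ½·(29 − 23.2)·(30.7 − 22) = 25.23.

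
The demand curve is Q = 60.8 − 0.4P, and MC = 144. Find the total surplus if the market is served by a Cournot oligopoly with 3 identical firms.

TS = 12

Inverting demand: P = 152 − 2.5Q.
With 3 symmetric Cournot firms, each firm's FOC gives 152 − 10q = 144, so q = 0.8, Q = 3·0.8 = 2.4, and P = 146.
CS = ½·(152 − 146)·2.4 = 7.2; PS = (146 − 144)·2.4 = 4.8; TS = 12.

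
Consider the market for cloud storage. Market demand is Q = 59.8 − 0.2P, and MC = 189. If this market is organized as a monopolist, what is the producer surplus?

Inverting demand: P = 299 − 5Q.
The monopolist equates marginal revenue to marginal cost: 299 − 10Q = 189, so Q = 11. From demand, P = 244.
PS = (244 − 189)·11 = 605.

PS = 605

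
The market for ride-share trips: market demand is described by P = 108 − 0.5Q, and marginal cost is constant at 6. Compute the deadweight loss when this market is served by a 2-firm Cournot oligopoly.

DWL = 1156

Under competition P = MC = 6, so Q = (108 − 6)/0.5 = 204.
Cournot with 2 identical firms: the symmetric best-response condition is 108 − 1.5q = 6. Each firm produces q = 68, total output Q = 136, price P = 40.
DWL is the triangle between Q = 136 and Q = 204: ½·(204 − 136)·(40 − 6) = 1156.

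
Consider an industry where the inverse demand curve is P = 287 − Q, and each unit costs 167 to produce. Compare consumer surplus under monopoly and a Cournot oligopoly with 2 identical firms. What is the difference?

CS rises by 1400

A monopolist chooses Q where MR = MC. MR = 287 − 2Q; setting this equal to 167 gives Q = 60 and P = 227.
CS = ½·(287 − 227)·60 = 1800.
In a 2-firm Cournot equilibrium, symmetry and the first-order condition give q = (287 − 167)/(3) = 40. So Q = 80 and P = 207.
CS = ½·(287 − 207)·80 = 3200.
Change in consumer surplus: 3200 − 1800 = 1400.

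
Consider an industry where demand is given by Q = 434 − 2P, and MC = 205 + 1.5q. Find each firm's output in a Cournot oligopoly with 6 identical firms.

Inverting demand: P = 217 − 0.5Q.
With 6 symmetric Cournot firms, each firm's FOC gives 217 − 3.5q = 205 + 1.5q, so q = 2.4, Q = 6·2.4 = 14.4, and P = 209.8.

q_i = 2.4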